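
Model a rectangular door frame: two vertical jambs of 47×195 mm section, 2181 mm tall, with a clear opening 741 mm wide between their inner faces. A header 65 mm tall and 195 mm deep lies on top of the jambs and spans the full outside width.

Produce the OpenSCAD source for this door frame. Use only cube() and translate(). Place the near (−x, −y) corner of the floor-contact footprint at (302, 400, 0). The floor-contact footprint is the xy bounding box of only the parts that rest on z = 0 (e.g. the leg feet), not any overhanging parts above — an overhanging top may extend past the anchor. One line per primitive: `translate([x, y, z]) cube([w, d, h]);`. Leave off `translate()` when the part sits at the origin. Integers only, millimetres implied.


translate([302, 400, 0]) cube([47, 195, 2181]);
translate([1090, 400, 0]) cube([47, 195, 2181]);
translate([302, 400, 2181]) cube([835, 195, 65]);


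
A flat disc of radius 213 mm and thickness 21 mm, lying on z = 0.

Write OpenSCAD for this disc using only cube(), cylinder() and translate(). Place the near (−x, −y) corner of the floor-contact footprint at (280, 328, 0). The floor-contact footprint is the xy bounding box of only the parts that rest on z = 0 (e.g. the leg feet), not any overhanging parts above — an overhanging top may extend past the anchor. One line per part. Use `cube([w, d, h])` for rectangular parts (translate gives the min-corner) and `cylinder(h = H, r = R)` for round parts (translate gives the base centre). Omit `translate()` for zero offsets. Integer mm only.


translate([493, 541, 0]) cylinder(h = 21, r = 213);


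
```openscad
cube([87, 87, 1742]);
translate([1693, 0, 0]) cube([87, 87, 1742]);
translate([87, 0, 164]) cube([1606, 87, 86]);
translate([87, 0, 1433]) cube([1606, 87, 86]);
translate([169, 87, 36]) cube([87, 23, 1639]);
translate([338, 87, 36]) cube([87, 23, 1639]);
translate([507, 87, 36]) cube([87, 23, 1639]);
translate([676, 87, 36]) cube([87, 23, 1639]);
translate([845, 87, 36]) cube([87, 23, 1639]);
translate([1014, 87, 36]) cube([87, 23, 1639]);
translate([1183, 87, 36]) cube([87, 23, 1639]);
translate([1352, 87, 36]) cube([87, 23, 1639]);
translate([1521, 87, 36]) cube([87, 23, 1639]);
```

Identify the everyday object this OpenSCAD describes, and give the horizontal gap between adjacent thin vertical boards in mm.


A fence section. The picket gap is 82 mm.

Two posts, two rails, 9 pickets — a fence section. Span 1606 mm holds 9 pickets of 87 mm with 10 equal gaps: ⌊(1606 − 9·87) / 10⌋ = 82 mm.


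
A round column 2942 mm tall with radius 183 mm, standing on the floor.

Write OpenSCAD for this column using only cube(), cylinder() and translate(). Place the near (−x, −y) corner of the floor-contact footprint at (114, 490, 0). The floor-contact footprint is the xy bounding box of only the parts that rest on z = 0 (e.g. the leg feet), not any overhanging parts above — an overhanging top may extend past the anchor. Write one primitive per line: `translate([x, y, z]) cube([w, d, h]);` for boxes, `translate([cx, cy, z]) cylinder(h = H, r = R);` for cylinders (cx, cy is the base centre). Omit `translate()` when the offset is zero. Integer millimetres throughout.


translate([297, 673, 0]) cylinder(h = 2942, r = 183);


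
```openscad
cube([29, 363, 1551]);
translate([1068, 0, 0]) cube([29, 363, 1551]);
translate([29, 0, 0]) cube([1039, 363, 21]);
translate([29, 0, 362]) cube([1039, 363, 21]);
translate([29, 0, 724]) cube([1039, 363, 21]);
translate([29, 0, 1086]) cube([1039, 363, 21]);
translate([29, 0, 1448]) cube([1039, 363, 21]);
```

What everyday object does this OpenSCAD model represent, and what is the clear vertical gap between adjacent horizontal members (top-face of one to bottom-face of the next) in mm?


A bookshelf. The clear shelf gap is 341 mm.

Two tall side panels with 5 horizontal boards between them — a bookshelf. The first two shelf undersides are at z = 0 and z = 362; with shelf thickness 21, the clear gap is 362 − 0 − 21 = 341 mm.


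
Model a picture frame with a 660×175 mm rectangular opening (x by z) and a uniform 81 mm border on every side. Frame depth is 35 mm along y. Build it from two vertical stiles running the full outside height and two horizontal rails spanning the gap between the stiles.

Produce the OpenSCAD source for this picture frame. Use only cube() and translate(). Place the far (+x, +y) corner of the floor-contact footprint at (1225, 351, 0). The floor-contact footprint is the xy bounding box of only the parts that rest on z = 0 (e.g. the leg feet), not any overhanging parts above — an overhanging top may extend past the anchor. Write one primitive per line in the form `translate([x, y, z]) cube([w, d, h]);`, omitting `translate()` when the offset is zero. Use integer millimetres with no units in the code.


translate([403, 316, 0]) cube([81, 35, 337]);
translate([1144, 316, 0]) cube([81, 35, 337]);
translate([484, 316, 0]) cube([660, 35, 81]);
translate([484, 316, 256]) cube([660, 35, 81]);


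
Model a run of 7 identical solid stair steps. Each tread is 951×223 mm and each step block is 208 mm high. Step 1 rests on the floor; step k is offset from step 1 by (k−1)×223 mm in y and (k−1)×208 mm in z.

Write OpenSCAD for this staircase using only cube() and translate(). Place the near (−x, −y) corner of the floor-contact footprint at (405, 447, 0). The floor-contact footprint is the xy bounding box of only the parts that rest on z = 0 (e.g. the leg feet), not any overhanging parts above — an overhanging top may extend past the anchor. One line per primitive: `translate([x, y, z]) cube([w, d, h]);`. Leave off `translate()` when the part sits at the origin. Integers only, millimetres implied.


translate([405, 447, 0]) cube([951, 223, 208]);
translate([405, 670, 208]) cube([951, 223, 208]);
translate([405, 893, 416]) cube([951, 223, 208]);
translate([405, 1116, 624]) cube([951, 223, 208]);
translate([405, 1339, 832]) cube([951, 223, 208]);
translate([405, 1562, 1040]) cube([951, 223, 208]);
translate([405, 1785, 1248]) cube([951, 223, 208]);


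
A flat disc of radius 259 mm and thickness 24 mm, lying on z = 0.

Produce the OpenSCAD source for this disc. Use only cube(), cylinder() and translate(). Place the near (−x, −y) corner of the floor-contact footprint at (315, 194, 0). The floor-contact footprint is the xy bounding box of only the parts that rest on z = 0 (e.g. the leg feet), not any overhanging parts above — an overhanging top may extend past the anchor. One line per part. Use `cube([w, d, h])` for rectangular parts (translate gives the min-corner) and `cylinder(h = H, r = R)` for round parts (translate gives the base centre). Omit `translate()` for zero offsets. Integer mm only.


translate([574, 453, 0]) cylinder(h = 24, r = 259);


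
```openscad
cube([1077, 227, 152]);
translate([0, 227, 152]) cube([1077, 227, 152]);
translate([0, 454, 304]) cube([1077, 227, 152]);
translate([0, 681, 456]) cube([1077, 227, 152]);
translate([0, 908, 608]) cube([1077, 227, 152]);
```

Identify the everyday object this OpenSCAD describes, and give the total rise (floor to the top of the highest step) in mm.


A staircase. The total rise is 760 mm.

5 identical blocks, each offset up and back from the previous — a staircase. Each step is 152 mm tall and there are 5 of them, so the total rise is 5 × 152 = 760 mm.


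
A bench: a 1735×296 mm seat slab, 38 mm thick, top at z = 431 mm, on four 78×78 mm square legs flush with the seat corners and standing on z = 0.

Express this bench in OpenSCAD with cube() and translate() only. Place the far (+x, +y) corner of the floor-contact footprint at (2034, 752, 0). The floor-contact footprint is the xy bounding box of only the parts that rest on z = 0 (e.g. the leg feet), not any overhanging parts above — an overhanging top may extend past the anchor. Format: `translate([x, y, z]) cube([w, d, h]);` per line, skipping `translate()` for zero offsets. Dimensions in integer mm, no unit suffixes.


translate([299, 456, 393]) cube([1735, 296, 38]);
translate([299, 456, 0]) cube([78, 78, 393]);
translate([299, 674, 0]) cube([78, 78, 393]);
translate([1956, 456, 0]) cube([78, 78, 393]);
translate([1956, 674, 0]) cube([78, 78, 393]);


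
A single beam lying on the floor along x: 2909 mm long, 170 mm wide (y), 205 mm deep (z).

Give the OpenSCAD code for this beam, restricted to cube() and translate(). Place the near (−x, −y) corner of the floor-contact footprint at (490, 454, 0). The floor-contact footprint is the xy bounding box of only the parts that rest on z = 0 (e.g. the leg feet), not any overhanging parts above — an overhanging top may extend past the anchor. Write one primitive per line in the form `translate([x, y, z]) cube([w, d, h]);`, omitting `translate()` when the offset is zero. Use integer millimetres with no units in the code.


translate([490, 454, 0]) cube([2909, 170, 205]);


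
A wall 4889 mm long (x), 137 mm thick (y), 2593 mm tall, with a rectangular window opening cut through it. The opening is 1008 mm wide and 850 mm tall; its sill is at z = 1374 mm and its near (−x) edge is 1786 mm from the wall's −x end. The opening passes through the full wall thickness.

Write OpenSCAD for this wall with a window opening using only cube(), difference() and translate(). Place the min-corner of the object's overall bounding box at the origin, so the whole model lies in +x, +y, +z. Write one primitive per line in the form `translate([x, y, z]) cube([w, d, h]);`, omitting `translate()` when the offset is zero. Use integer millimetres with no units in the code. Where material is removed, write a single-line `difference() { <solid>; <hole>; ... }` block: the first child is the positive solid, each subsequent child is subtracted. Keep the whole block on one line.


difference() { cube([4889, 137, 2593]); translate([1786, 0, 1374]) cube([1008, 137, 850]); }


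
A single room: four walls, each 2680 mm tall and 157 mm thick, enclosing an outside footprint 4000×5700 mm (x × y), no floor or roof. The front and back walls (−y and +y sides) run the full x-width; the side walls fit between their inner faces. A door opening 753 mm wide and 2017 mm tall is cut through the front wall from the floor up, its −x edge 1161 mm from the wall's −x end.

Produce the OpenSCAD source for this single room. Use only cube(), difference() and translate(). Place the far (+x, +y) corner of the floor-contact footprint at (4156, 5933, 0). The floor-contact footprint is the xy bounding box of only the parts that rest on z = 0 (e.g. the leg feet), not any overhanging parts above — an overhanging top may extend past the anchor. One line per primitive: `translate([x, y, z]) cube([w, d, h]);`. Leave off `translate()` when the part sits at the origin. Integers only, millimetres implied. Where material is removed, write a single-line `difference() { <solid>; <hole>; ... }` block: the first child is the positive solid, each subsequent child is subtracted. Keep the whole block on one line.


difference() { translate([156, 233, 0]) cube([4000, 157, 2680]); translate([1317, 233, 0]) cube([753, 157, 2017]); }
translate([156, 5776, 0]) cube([4000, 157, 2680]);
translate([156, 390, 0]) cube([157, 5386, 2680]);
translate([3999, 390, 0]) cube([157, 5386, 2680]);


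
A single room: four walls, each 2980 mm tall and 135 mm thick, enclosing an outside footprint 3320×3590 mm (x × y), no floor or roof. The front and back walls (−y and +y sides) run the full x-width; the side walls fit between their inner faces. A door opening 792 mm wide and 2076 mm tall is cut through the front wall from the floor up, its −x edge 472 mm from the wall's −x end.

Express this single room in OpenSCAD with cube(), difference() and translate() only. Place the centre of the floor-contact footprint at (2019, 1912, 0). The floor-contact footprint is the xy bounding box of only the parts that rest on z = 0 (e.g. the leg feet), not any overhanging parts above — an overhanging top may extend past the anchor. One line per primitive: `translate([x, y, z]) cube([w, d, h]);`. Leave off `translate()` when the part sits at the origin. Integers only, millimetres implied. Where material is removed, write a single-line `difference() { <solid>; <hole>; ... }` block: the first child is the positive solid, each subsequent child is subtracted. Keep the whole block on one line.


difference() { translate([359, 117, 0]) cube([3320, 135, 2980]); translate([831, 117, 0]) cube([792, 135, 2076]); }
translate([359, 3572, 0]) cube([3320, 135, 2980]);
translate([359, 252, 0]) cube([135, 3320, 2980]);
translate([3544, 252, 0]) cube([135, 3320, 2980]);


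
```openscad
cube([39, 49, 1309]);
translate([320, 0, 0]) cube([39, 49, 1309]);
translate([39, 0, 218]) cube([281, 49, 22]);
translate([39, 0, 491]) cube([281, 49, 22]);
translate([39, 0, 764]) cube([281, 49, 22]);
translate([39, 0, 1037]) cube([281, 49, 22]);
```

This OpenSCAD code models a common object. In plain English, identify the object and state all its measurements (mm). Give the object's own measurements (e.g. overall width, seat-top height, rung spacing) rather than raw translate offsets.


A straight ladder. Two 39×49 mm vertical rails, 1309 mm tall, stand 359 mm apart (outside-to-outside) with their front faces coplanar on the −y side. 4 rungs, each 49 mm deep and 22 mm tall, span between the inner faces of the rails, front faces flush with the rails. The lowest rung's underside is at z = 218 mm and rungs are spaced 273 mm apart (underside to underside).


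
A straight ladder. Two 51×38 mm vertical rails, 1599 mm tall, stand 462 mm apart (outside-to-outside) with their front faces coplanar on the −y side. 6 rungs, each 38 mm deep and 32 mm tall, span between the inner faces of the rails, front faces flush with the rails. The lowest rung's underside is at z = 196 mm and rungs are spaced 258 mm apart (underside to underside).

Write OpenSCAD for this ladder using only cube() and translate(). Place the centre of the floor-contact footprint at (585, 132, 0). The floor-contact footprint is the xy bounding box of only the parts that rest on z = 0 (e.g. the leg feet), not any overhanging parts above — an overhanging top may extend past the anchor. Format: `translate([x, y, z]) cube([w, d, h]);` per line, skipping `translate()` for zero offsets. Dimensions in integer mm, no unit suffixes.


translate([354, 113, 0]) cube([51, 38, 1599]);
translate([765, 113, 0]) cube([51, 38, 1599]);
translate([405, 113, 196]) cube([360, 38, 32]);
translate([405, 113, 454]) cube([360, 38, 32]);
translate([405, 113, 712]) cube([360, 38, 32]);
translate([405, 113, 970]) cube([360, 38, 32]);
translate([405, 113, 1228]) cube([360, 38, 32]);
translate([405, 113, 1486]) cube([360, 38, 32]);


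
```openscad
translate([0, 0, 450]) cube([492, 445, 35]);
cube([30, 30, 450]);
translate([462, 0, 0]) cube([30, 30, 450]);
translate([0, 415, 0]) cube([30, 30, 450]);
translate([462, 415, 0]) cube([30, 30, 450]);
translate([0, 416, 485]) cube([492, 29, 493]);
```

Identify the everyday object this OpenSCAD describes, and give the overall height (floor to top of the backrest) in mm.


A chair. The overall height is 978 mm.

A slab on four corner posts with a tall panel at the back — a chair. The seat slab sits at z = 450 with thickness 35, and the 493 mm backrest starts at the seat top, so the overall height is 450 + 35 + 493 = 978 mm.


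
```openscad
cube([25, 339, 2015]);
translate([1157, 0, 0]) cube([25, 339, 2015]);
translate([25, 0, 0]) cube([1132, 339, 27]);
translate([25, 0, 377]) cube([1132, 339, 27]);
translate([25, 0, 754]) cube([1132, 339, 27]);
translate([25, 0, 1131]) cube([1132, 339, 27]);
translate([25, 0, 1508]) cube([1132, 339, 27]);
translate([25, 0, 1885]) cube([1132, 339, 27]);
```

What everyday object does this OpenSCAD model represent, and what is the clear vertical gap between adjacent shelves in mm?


A bookshelf. The clear shelf gap is 350 mm.

Two tall side panels with 6 horizontal boards between them — a bookshelf. The first two shelf undersides are at z = 0 and z = 377; with shelf thickness 27, the clear gap is 377 − 0 − 27 = 350 mm.


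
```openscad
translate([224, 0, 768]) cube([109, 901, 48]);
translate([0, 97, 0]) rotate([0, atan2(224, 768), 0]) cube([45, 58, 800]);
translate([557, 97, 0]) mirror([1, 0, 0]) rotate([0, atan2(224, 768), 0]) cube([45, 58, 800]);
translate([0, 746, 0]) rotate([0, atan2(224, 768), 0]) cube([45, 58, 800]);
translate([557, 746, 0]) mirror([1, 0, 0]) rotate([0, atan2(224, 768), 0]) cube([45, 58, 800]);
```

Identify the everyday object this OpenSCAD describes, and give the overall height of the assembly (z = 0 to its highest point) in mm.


A sawhorse. The overall height is 816 mm.

A beam across two mirrored pairs of raked legs — a sawhorse. The beam's underside is at z = 768 (matching the legs' vertical rise in atan2(224, 768)) and the beam is 48 mm tall, so its top is at 768 + 48 = 816 mm. The raked legs top out at the beam's underside, so that is the highest point.


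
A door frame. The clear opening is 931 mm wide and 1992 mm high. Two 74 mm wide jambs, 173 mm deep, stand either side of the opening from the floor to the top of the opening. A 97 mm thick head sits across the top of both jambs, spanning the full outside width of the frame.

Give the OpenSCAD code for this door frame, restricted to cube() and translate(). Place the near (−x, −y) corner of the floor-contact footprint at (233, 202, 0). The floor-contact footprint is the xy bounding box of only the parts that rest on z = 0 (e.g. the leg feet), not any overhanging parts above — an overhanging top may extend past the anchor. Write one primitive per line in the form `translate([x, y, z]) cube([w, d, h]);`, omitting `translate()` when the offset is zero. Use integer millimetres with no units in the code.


translate([233, 202, 0]) cube([74, 173, 1992]);
translate([1238, 202, 0]) cube([74, 173, 1992]);
translate([233, 202, 1992]) cube([1079, 173, 97]);


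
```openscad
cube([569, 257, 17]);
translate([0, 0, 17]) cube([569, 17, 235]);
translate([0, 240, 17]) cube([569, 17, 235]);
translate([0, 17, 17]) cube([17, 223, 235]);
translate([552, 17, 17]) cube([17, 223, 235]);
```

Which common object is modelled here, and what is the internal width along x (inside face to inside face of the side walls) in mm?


An open box. The internal width is 535 mm.

A 569×257 base slab with four walls standing on it — an open box. The base is 569 mm wide and the walls are 17 mm thick, so the internal width is 569 − 2 × 17 = 535 mm.


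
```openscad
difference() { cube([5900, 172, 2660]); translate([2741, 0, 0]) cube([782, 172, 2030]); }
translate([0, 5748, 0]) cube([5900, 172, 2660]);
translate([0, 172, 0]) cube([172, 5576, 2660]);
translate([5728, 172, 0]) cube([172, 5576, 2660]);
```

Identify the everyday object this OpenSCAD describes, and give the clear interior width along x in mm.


A single room. The interior width is 5556 mm.

Four walls enclosing a rectangle with a door in the front wall — a room. Outside width 5900 minus two 172 mm walls gives 5556 mm.


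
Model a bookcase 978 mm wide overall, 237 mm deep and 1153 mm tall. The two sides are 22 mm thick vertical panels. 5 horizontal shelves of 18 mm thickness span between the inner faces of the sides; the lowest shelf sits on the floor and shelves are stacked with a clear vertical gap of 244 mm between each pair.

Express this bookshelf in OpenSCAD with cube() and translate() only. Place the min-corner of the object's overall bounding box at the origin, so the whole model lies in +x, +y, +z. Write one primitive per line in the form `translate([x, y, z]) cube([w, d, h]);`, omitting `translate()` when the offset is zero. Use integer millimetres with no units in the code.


cube([22, 237, 1153]);
translate([956, 0, 0]) cube([22, 237, 1153]);
translate([22, 0, 0]) cube([934, 237, 18]);
translate([22, 0, 262]) cube([934, 237, 18]);
translate([22, 0, 524]) cube([934, 237, 18]);
translate([22, 0, 786]) cube([934, 237, 18]);
translate([22, 0, 1048]) cube([934, 237, 18]);


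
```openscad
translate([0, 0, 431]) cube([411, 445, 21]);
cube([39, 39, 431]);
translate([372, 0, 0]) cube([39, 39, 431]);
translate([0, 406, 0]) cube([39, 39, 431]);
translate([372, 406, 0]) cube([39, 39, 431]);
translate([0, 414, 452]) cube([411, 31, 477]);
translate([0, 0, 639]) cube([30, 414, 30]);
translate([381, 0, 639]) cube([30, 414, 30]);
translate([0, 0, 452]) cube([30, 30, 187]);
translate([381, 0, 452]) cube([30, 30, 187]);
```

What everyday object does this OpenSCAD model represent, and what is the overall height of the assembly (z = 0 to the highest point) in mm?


A chair. The overall height is 929 mm.

A slab on four corner posts with a tall panel at the back — a chair. The seat slab sits at z = 431 with thickness 21, and the 477 mm backrest starts at the seat top, so the overall height is 431 + 21 + 477 = 929 mm.


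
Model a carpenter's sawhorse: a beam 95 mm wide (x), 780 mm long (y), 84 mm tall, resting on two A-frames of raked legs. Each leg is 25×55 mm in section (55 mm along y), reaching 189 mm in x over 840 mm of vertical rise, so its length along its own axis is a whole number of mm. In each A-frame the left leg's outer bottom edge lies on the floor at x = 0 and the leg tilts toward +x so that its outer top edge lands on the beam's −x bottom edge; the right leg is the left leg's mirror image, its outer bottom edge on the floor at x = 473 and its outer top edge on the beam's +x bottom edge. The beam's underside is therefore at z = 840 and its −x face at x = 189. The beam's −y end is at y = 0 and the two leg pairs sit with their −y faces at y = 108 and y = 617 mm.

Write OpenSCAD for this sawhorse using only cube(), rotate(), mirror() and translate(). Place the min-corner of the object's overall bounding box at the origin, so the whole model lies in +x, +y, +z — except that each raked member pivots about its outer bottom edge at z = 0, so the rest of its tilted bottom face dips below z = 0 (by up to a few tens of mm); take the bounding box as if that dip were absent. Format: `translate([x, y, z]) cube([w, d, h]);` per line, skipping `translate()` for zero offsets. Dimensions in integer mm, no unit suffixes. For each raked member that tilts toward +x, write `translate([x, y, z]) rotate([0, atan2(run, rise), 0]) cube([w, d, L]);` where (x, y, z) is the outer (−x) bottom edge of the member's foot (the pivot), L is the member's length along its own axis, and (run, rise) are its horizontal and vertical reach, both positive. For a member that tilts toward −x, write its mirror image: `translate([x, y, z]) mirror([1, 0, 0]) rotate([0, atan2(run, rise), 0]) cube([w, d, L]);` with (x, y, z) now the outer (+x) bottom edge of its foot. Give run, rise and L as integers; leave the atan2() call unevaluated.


// leg length = √(189² + 840²) = 861
// right-leg outer foot x = 2·189 + 95 = 473
// beam min-corner = (189, 0, 840)
translate([189, 0, 840]) cube([95, 780, 84]);
translate([0, 108, 0]) rotate([0, atan2(189, 840), 0]) cube([25, 55, 861]);
translate([473, 108, 0]) mirror([1, 0, 0]) rotate([0, atan2(189, 840), 0]) cube([25, 55, 861]);
translate([0, 617, 0]) rotate([0, atan2(189, 840), 0]) cube([25, 55, 861]);
translate([473, 617, 0]) mirror([1, 0, 0]) rotate([0, atan2(189, 840), 0]) cube([25, 55, 861]);


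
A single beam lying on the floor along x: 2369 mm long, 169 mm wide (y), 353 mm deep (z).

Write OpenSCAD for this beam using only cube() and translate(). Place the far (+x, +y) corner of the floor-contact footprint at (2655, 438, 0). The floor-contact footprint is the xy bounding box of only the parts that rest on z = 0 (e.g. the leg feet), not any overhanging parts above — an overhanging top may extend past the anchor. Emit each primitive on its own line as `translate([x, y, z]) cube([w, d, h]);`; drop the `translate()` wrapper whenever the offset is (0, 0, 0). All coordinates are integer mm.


translate([286, 269, 0]) cube([2369, 169, 353]);


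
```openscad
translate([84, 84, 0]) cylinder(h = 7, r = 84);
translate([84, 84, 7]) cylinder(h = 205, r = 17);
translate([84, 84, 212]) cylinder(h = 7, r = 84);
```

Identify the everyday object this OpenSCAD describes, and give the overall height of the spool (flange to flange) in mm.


A spool. The overall height is 219 mm.

Three coaxial cylinders, large–small–large — a spool. Two 7 mm flanges and a 205 mm core give 7 + 205 + 7 = 219 mm.


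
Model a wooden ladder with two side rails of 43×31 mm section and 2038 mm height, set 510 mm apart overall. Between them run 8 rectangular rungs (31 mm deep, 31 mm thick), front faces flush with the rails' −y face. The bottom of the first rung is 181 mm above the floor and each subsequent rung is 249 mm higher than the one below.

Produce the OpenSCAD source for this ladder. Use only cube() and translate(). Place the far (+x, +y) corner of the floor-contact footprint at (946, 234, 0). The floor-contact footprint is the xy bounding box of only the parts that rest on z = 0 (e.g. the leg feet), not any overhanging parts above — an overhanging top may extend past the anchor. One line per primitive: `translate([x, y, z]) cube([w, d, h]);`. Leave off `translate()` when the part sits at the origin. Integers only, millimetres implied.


// rung span = 510 - 2*43 = 424
// rung[k] z = 181 + k*249
translate([436, 203, 0]) cube([43, 31, 2038]);
translate([903, 203, 0]) cube([43, 31, 2038]);
translate([479, 203, 181]) cube([424, 31, 31]);
translate([479, 203, 430]) cube([424, 31, 31]);
translate([479, 203, 679]) cube([424, 31, 31]);
translate([479, 203, 928]) cube([424, 31, 31]);
translate([479, 203, 1177]) cube([424, 31, 31]);
translate([479, 203, 1426]) cube([424, 31, 31]);
translate([479, 203, 1675]) cube([424, 31, 31]);
translate([479, 203, 1924]) cube([424, 31, 31]);


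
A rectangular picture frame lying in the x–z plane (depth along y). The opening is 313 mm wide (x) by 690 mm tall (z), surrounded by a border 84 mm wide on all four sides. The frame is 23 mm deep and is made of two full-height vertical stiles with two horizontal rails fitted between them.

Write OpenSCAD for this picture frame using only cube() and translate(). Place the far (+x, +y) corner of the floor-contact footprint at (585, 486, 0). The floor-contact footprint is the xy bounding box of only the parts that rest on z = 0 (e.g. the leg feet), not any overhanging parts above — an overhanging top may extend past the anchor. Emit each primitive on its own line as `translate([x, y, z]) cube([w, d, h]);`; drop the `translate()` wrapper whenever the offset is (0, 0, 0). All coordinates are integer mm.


translate([104, 463, 0]) cube([84, 23, 858]);
translate([501, 463, 0]) cube([84, 23, 858]);
translate([188, 463, 0]) cube([313, 23, 84]);
translate([188, 463, 774]) cube([313, 23, 84]);


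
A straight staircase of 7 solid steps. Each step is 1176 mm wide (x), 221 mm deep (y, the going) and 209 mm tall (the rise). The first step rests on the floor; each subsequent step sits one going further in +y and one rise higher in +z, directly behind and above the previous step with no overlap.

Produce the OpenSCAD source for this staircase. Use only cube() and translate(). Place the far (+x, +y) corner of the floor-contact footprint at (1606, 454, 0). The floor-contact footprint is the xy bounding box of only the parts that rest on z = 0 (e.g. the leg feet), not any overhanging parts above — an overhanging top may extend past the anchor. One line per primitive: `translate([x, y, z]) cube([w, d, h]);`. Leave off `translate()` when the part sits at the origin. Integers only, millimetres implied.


translate([430, 233, 0]) cube([1176, 221, 209]);
translate([430, 454, 209]) cube([1176, 221, 209]);
translate([430, 675, 418]) cube([1176, 221, 209]);
translate([430, 896, 627]) cube([1176, 221, 209]);
translate([430, 1117, 836]) cube([1176, 221, 209]);
translate([430, 1338, 1045]) cube([1176, 221, 209]);
translate([430, 1559, 1254]) cube([1176, 221, 209]);


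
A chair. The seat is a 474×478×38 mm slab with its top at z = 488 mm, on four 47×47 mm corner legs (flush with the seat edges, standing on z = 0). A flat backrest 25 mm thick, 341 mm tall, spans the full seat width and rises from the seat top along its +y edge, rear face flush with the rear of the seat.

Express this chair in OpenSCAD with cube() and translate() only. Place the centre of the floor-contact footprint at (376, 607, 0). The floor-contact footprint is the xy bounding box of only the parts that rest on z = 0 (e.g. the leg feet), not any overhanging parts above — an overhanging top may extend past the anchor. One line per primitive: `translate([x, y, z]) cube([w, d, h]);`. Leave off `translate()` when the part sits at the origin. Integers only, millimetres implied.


translate([139, 368, 450]) cube([474, 478, 38]);
translate([139, 368, 0]) cube([47, 47, 450]);
translate([566, 368, 0]) cube([47, 47, 450]);
translate([139, 799, 0]) cube([47, 47, 450]);
translate([566, 799, 0]) cube([47, 47, 450]);
translate([139, 821, 488]) cube([474, 25, 341]);


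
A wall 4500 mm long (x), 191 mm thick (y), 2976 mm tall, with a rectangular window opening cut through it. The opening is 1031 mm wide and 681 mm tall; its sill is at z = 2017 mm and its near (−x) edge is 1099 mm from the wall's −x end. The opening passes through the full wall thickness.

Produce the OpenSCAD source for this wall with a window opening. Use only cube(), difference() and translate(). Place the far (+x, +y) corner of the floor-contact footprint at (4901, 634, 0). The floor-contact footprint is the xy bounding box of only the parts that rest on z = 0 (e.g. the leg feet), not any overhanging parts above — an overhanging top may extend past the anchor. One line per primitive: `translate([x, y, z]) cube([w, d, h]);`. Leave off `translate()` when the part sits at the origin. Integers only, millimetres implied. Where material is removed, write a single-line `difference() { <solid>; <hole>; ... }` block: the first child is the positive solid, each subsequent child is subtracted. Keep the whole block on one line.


difference() { translate([401, 443, 0]) cube([4500, 191, 2976]); translate([1500, 443, 2017]) cube([1031, 191, 681]); }


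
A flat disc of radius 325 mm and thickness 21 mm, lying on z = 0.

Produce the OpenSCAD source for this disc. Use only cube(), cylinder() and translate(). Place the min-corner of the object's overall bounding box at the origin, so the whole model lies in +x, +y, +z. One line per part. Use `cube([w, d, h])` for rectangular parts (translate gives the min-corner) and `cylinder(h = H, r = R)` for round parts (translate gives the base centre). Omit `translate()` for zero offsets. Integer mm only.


translate([325, 325, 0]) cylinder(h = 21, r = 325);


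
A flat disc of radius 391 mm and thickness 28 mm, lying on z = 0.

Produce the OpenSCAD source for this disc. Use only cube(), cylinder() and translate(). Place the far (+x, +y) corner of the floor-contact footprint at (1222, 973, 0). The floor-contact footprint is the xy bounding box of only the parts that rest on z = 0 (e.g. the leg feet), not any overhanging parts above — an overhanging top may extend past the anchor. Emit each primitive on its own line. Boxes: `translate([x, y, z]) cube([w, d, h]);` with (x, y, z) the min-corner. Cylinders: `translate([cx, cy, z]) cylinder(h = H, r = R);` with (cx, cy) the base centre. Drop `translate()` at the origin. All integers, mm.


translate([831, 582, 0]) cylinder(h = 28, r = 391);


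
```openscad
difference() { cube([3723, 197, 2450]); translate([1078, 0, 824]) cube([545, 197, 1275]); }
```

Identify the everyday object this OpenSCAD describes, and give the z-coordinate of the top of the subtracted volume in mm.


A wall with a window opening. The window head height is 2099 mm.

A wall with a rectangular opening subtracted — a window. Sill at z = 824, opening 1275 mm tall, so the head is at 824 + 1275 = 2099 mm.


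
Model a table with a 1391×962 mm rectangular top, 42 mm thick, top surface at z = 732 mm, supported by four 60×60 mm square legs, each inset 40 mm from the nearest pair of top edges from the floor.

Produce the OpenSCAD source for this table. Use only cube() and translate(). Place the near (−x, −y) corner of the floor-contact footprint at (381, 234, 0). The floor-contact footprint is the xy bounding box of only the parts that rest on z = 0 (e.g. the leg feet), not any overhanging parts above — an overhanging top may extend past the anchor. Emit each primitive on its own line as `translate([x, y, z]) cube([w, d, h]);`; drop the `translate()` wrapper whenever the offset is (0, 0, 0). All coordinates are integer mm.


// leg_h = 732 - 42 = 690
translate([341, 194, 690]) cube([1391, 962, 42]);
translate([381, 234, 0]) cube([60, 60, 690]);
translate([1632, 234, 0]) cube([60, 60, 690]);
translate([381, 1056, 0]) cube([60, 60, 690]);
translate([1632, 1056, 0]) cube([60, 60, 690]);


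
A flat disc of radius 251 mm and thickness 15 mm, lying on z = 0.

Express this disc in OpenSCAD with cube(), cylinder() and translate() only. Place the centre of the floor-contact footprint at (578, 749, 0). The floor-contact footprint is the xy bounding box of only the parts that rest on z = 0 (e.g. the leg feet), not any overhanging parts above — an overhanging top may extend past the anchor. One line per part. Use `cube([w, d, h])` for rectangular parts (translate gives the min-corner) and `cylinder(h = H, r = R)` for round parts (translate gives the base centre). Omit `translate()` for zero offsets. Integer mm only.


translate([578, 749, 0]) cylinder(h = 15, r = 251);


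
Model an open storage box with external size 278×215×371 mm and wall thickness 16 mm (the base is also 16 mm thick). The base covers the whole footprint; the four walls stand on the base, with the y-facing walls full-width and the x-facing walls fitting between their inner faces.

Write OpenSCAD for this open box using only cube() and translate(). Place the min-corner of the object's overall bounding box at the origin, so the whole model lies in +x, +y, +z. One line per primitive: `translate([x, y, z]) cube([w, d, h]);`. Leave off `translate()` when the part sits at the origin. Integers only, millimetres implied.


cube([278, 215, 16]);
translate([0, 0, 16]) cube([278, 16, 355]);
translate([0, 199, 16]) cube([278, 16, 355]);
translate([0, 16, 16]) cube([16, 183, 355]);
translate([262, 16, 16]) cube([16, 183, 355]);


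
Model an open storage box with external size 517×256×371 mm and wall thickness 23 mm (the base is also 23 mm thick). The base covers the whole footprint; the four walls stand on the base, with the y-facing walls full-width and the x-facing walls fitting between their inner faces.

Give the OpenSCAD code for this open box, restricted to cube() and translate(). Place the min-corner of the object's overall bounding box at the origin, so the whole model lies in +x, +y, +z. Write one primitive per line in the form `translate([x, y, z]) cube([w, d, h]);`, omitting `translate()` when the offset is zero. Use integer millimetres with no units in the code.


cube([517, 256, 23]);
translate([0, 0, 23]) cube([517, 23, 348]);
translate([0, 233, 23]) cube([517, 23, 348]);
translate([0, 23, 23]) cube([23, 210, 348]);
translate([494, 23, 23]) cube([23, 210, 348]);


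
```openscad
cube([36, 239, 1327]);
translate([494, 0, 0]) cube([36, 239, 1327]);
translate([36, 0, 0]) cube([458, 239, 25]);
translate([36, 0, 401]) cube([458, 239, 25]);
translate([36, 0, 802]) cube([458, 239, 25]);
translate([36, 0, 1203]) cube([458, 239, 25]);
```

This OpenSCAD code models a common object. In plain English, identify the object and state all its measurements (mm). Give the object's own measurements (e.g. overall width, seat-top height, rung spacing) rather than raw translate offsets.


An open bookshelf. Two side panels, each 36 mm thick, 239 mm deep and 1327 mm tall, stand 530 mm apart (outside-to-outside). Between them sit 4 shelves, each 25 mm thick and 239 mm deep, spanning the full gap between the sides. The bottom shelf rests on the floor (its underside at z = 0) and the clear gap between one shelf's top and the next shelf's underside is 376 mm.


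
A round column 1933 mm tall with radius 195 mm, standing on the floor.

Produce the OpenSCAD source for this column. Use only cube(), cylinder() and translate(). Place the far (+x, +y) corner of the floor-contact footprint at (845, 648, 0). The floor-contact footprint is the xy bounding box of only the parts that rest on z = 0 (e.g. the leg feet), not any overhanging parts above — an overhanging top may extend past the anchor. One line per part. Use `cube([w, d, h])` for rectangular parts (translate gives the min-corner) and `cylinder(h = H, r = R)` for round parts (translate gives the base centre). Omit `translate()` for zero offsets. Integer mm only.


translate([650, 453, 0]) cylinder(h = 1933, r = 195);


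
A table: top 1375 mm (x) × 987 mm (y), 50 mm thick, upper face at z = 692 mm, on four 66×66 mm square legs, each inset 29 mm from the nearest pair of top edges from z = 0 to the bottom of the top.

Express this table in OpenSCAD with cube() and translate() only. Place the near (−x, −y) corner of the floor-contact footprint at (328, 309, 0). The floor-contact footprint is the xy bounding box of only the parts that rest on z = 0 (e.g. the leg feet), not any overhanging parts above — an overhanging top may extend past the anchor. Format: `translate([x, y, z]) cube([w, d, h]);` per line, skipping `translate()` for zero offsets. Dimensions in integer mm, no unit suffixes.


translate([299, 280, 642]) cube([1375, 987, 50]);
translate([328, 309, 0]) cube([66, 66, 642]);
translate([1579, 309, 0]) cube([66, 66, 642]);
translate([328, 1172, 0]) cube([66, 66, 642]);
translate([1579, 1172, 0]) cube([66, 66, 642]);


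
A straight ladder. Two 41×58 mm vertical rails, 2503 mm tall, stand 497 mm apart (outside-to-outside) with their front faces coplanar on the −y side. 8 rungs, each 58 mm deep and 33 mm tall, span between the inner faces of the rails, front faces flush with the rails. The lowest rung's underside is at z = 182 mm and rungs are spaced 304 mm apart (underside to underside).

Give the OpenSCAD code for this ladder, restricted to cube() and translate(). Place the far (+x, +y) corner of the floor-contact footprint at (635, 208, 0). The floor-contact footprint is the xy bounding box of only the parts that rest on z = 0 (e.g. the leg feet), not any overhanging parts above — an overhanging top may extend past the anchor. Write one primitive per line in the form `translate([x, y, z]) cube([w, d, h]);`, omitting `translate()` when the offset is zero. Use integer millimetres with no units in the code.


// rung span = 497 - 2*41 = 415
// rung[k] z = 182 + k*304
translate([138, 150, 0]) cube([41, 58, 2503]);
translate([594, 150, 0]) cube([41, 58, 2503]);
translate([179, 150, 182]) cube([415, 58, 33]);
translate([179, 150, 486]) cube([415, 58, 33]);
translate([179, 150, 790]) cube([415, 58, 33]);
translate([179, 150, 1094]) cube([415, 58, 33]);
translate([179, 150, 1398]) cube([415, 58, 33]);
translate([179, 150, 1702]) cube([415, 58, 33]);
translate([179, 150, 2006]) cube([415, 58, 33]);
translate([179, 150, 2310]) cube([415, 58, 33]);


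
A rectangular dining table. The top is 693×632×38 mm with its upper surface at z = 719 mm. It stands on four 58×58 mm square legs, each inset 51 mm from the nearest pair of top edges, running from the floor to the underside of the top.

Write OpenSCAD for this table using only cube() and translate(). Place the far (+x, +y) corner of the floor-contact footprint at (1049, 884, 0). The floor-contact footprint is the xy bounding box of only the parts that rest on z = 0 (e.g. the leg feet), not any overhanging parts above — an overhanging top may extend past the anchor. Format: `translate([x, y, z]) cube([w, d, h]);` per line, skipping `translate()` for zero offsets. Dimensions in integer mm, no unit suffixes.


translate([407, 303, 681]) cube([693, 632, 38]);
translate([458, 354, 0]) cube([58, 58, 681]);
translate([991, 354, 0]) cube([58, 58, 681]);
translate([458, 826, 0]) cube([58, 58, 681]);
translate([991, 826, 0]) cube([58, 58, 681]);
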